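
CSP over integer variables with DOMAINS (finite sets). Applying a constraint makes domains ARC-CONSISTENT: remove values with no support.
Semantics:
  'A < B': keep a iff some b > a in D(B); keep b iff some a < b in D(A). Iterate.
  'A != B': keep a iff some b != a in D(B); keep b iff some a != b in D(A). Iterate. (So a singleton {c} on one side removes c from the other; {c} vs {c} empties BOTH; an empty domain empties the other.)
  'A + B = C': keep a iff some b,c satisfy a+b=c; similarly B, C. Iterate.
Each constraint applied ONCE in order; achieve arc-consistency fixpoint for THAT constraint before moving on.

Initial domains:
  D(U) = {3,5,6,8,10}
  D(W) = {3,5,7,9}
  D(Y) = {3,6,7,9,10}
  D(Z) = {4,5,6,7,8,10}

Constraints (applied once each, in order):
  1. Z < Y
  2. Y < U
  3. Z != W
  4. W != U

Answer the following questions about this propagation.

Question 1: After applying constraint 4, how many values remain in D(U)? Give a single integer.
Constraint 1 (Z < Y) on D(Z)={4,5,6,7,8,10} D(Y)={3,6,7,9,10}: Z {4,5,6,7,8,10}->{4,5,6,7,8}; Y {3,6,7,9,10}->{6,7,9,10}
Constraint 2 (Y < U) on D(Y)={6,7,9,10} D(U)={3,5,6,8,10}: Y {6,7,9,10}->{6,7,9}; U {3,5,6,8,10}->{8,10}
Constraint 3 (Z != W) on D(Z)={4,5,6,7,8} D(W)={3,5,7,9}: no change
Constraint 4 (W != U) on D(W)={3,5,7,9} D(U)={8,10}: no change
So after constraint 4: D(U)={8,10}, size = 2

Answer: 2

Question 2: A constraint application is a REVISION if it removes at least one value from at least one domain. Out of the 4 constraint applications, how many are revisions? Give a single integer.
Constraint 1 (Z < Y) on D(Z)={4,5,6,7,8,10} D(Y)={3,6,7,9,10}: Z {4,5,6,7,8,10}->{4,5,6,7,8}; Y {3,6,7,9,10}->{6,7,9,10} => REVISION
Constraint 2 (Y < U) on D(Y)={6,7,9,10} D(U)={3,5,6,8,10}: Y {6,7,9,10}->{6,7,9}; U {3,5,6,8,10}->{8,10} => REVISION
Constraint 3 (Z != W) on D(Z)={4,5,6,7,8} D(W)={3,5,7,9}: no change => not a revision
Constraint 4 (W != U) on D(W)={3,5,7,9} D(U)={8,10}: no change => not a revision
Total revisions = 2

Answer: 2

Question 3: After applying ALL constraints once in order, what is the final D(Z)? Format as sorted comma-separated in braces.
Constraint 1 (Z < Y) on D(Z)={4,5,6,7,8,10} D(Y)={3,6,7,9,10}: Z {4,5,6,7,8,10}->{4,5,6,7,8}; Y {3,6,7,9,10}->{6,7,9,10}
Constraint 2 (Y < U) on D(Y)={6,7,9,10} D(U)={3,5,6,8,10}: Y {6,7,9,10}->{6,7,9}; U {3,5,6,8,10}->{8,10}
Constraint 3 (Z != W) on D(Z)={4,5,6,7,8} D(W)={3,5,7,9}: no change
Constraint 4 (W != U) on D(W)={3,5,7,9} D(U)={8,10}: no change
So after all 4 constraints: D(Z) = {4,5,6,7,8}

Answer: {4,5,6,7,8}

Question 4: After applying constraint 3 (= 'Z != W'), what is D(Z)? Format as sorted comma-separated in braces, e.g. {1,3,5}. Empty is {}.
Answer: {4,5,6,7,8}

Derivation:
Constraint 1 (Z < Y) on D(Z)={4,5,6,7,8,10} D(Y)={3,6,7,9,10}: Z {4,5,6,7,8,10}->{4,5,6,7,8}; Y {3,6,7,9,10}->{6,7,9,10}
Constraint 2 (Y < U) on D(Y)={6,7,9,10} D(U)={3,5,6,8,10}: Y {6,7,9,10}->{6,7,9}; U {3,5,6,8,10}->{8,10}
Constraint 3 (Z != W) on D(Z)={4,5,6,7,8} D(W)={3,5,7,9}: no change
So after constraint 3: D(Z) = {4,5,6,7,8}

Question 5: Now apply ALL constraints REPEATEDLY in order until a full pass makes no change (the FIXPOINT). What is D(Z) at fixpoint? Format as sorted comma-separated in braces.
pass 0 (initial): D(Z)={4,5,6,7,8,10}
pass 1: U {3,5,6,8,10}->{8,10}; Y {3,6,7,9,10}->{6,7,9}; Z {4,5,6,7,8,10}->{4,5,6,7,8}
pass 2: no change
Fixpoint after 2 passes: D(Z) = {4,5,6,7,8}

Answer: {4,5,6,7,8}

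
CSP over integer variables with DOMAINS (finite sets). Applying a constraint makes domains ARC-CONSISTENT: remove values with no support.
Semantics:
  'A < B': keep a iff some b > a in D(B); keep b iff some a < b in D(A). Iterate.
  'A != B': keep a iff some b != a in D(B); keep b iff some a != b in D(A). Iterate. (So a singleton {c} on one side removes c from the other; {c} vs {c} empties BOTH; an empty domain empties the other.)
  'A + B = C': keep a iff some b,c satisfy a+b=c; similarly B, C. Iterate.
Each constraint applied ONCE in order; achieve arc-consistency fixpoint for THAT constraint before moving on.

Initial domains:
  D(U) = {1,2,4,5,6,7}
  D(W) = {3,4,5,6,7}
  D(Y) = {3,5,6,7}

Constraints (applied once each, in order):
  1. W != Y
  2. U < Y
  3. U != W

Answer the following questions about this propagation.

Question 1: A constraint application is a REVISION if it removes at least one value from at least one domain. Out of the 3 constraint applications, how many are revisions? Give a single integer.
Answer: 1

Derivation:
Constraint 1 (W != Y) on D(W)={3,4,5,6,7} D(Y)={3,5,6,7}: no change => not a revision
Constraint 2 (U < Y) on D(U)={1,2,4,5,6,7} D(Y)={3,5,6,7}: U {1,2,4,5,6,7}->{1,2,4,5,6} => REVISION
Constraint 3 (U != W) on D(U)={1,2,4,5,6} D(W)={3,4,5,6,7}: no change => not a revision
Total revisions = 1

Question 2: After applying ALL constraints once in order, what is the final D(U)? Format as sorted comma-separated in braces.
Constraint 1 (W != Y) on D(W)={3,4,5,6,7} D(Y)={3,5,6,7}: no change
Constraint 2 (U < Y) on D(U)={1,2,4,5,6,7} D(Y)={3,5,6,7}: U {1,2,4,5,6,7}->{1,2,4,5,6}
Constraint 3 (U != W) on D(U)={1,2,4,5,6} D(W)={3,4,5,6,7}: no change
So after all 3 constraints: D(U) = {1,2,4,5,6}

Answer: {1,2,4,5,6}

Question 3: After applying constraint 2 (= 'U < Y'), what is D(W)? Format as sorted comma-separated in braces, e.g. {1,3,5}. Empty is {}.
Answer: {3,4,5,6,7}

Derivation:
Constraint 1 (W != Y) on D(W)={3,4,5,6,7} D(Y)={3,5,6,7}: no change
Constraint 2 (U < Y) on D(U)={1,2,4,5,6,7} D(Y)={3,5,6,7}: U {1,2,4,5,6,7}->{1,2,4,5,6}
So after constraint 2: D(W) = {3,4,5,6,7}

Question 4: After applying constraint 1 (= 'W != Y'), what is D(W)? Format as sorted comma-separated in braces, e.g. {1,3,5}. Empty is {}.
Answer: {3,4,5,6,7}

Derivation:
Constraint 1 (W != Y) on D(W)={3,4,5,6,7} D(Y)={3,5,6,7}: no change
So after constraint 1: D(W) = {3,4,5,6,7}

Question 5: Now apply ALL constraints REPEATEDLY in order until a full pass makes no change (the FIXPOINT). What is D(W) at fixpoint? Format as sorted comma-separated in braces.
pass 0 (initial): D(W)={3,4,5,6,7}
pass 1: U {1,2,4,5,6,7}->{1,2,4,5,6}
pass 2: no change
Fixpoint after 2 passes: D(W) = {3,4,5,6,7}

Answer: {3,4,5,6,7}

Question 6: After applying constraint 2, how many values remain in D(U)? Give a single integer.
Answer: 5

Derivation:
Constraint 1 (W != Y) on D(W)={3,4,5,6,7} D(Y)={3,5,6,7}: no change
Constraint 2 (U < Y) on D(U)={1,2,4,5,6,7} D(Y)={3,5,6,7}: U {1,2,4,5,6,7}->{1,2,4,5,6}
So after constraint 2: D(U)={1,2,4,5,6}, size = 5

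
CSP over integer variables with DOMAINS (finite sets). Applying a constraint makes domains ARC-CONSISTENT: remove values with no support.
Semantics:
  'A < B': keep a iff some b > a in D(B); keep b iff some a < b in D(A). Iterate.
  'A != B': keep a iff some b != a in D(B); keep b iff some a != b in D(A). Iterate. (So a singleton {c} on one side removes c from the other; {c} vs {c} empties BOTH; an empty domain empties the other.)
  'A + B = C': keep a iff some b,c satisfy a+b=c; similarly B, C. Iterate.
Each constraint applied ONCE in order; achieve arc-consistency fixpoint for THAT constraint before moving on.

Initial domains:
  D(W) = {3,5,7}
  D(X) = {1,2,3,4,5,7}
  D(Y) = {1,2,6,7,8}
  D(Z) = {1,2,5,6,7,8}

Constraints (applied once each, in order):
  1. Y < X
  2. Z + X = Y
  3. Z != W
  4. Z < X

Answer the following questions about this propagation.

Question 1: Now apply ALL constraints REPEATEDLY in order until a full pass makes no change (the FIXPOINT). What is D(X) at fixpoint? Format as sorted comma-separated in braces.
pass 0 (initial): D(X)={1,2,3,4,5,7}
pass 1: X {1,2,3,4,5,7}->{4,5}; Y {1,2,6,7,8}->{6}; Z {1,2,5,6,7,8}->{1,2}
pass 2: W {3,5,7}->{}; X {4,5}->{}; Y {6}->{}; Z {1,2}->{}
pass 3: no change
Fixpoint after 3 passes: D(X) = {}

Answer: {}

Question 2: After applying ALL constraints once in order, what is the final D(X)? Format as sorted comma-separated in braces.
Answer: {4,5}

Derivation:
Constraint 1 (Y < X) on D(Y)={1,2,6,7,8} D(X)={1,2,3,4,5,7}: Y {1,2,6,7,8}->{1,2,6}; X {1,2,3,4,5,7}->{2,3,4,5,7}
Constraint 2 (Z + X = Y) on D(Z)={1,2,5,6,7,8} D(X)={2,3,4,5,7} D(Y)={1,2,6}: Z {1,2,5,6,7,8}->{1,2}; X {2,3,4,5,7}->{4,5}; Y {1,2,6}->{6}
Constraint 3 (Z != W) on D(Z)={1,2} D(W)={3,5,7}: no change
Constraint 4 (Z < X) on D(Z)={1,2} D(X)={4,5}: no change
So after all 4 constraints: D(X) = {4,5}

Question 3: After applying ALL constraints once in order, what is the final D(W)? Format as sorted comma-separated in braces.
Answer: {3,5,7}

Derivation:
Constraint 1 (Y < X) on D(Y)={1,2,6,7,8} D(X)={1,2,3,4,5,7}: Y {1,2,6,7,8}->{1,2,6}; X {1,2,3,4,5,7}->{2,3,4,5,7}
Constraint 2 (Z + X = Y) on D(Z)={1,2,5,6,7,8} D(X)={2,3,4,5,7} D(Y)={1,2,6}: Z {1,2,5,6,7,8}->{1,2}; X {2,3,4,5,7}->{4,5}; Y {1,2,6}->{6}
Constraint 3 (Z != W) on D(Z)={1,2} D(W)={3,5,7}: no change
Constraint 4 (Z < X) on D(Z)={1,2} D(X)={4,5}: no change
So after all 4 constraints: D(W) = {3,5,7}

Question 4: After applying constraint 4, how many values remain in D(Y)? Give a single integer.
Constraint 1 (Y < X) on D(Y)={1,2,6,7,8} D(X)={1,2,3,4,5,7}: Y {1,2,6,7,8}->{1,2,6}; X {1,2,3,4,5,7}->{2,3,4,5,7}
Constraint 2 (Z + X = Y) on D(Z)={1,2,5,6,7,8} D(X)={2,3,4,5,7} D(Y)={1,2,6}: Z {1,2,5,6,7,8}->{1,2}; X {2,3,4,5,7}->{4,5}; Y {1,2,6}->{6}
Constraint 3 (Z != W) on D(Z)={1,2} D(W)={3,5,7}: no change
Constraint 4 (Z < X) on D(Z)={1,2} D(X)={4,5}: no change
So after constraint 4: D(Y)={6}, size = 1

Answer: 1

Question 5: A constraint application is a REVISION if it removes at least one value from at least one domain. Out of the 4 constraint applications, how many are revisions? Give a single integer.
Constraint 1 (Y < X) on D(Y)={1,2,6,7,8} D(X)={1,2,3,4,5,7}: Y {1,2,6,7,8}->{1,2,6}; X {1,2,3,4,5,7}->{2,3,4,5,7} => REVISION
Constraint 2 (Z + X = Y) on D(Z)={1,2,5,6,7,8} D(X)={2,3,4,5,7} D(Y)={1,2,6}: Z {1,2,5,6,7,8}->{1,2}; X {2,3,4,5,7}->{4,5}; Y {1,2,6}->{6} => REVISION
Constraint 3 (Z != W) on D(Z)={1,2} D(W)={3,5,7}: no change => not a revision
Constraint 4 (Z < X) on D(Z)={1,2} D(X)={4,5}: no change => not a revision
Total revisions = 2

Answer: 2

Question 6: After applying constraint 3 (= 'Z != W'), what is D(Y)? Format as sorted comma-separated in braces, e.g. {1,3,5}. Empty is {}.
Answer: {6}

Derivation:
Constraint 1 (Y < X) on D(Y)={1,2,6,7,8} D(X)={1,2,3,4,5,7}: Y {1,2,6,7,8}->{1,2,6}; X {1,2,3,4,5,7}->{2,3,4,5,7}
Constraint 2 (Z + X = Y) on D(Z)={1,2,5,6,7,8} D(X)={2,3,4,5,7} D(Y)={1,2,6}: Z {1,2,5,6,7,8}->{1,2}; X {2,3,4,5,7}->{4,5}; Y {1,2,6}->{6}
Constraint 3 (Z != W) on D(Z)={1,2} D(W)={3,5,7}: no change
So after constraint 3: D(Y) = {6}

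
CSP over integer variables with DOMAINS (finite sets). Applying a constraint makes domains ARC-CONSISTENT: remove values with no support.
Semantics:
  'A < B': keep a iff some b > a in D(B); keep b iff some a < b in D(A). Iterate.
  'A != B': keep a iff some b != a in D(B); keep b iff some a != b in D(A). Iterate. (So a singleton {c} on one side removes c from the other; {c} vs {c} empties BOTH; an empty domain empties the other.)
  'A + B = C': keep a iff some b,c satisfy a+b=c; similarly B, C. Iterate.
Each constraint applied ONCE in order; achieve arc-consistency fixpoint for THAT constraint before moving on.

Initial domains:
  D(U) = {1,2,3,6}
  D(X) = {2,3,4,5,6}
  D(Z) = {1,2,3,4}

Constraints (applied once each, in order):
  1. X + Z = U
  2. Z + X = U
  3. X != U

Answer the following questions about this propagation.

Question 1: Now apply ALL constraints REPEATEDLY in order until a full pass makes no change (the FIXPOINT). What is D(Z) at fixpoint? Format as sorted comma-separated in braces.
Answer: {1,2,3,4}

Derivation:
pass 0 (initial): D(Z)={1,2,3,4}
pass 1: U {1,2,3,6}->{3,6}; X {2,3,4,5,6}->{2,3,4,5}
pass 2: no change
Fixpoint after 2 passes: D(Z) = {1,2,3,4}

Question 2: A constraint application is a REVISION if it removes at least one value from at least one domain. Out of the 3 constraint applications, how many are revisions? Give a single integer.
Answer: 1

Derivation:
Constraint 1 (X + Z = U) on D(X)={2,3,4,5,6} D(Z)={1,2,3,4} D(U)={1,2,3,6}: X {2,3,4,5,6}->{2,3,4,5}; U {1,2,3,6}->{3,6} => REVISION
Constraint 2 (Z + X = U) on D(Z)={1,2,3,4} D(X)={2,3,4,5} D(U)={3,6}: no change => not a revision
Constraint 3 (X != U) on D(X)={2,3,4,5} D(U)={3,6}: no change => not a revision
Total revisions = 1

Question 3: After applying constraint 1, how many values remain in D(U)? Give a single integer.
Answer: 2

Derivation:
Constraint 1 (X + Z = U) on D(X)={2,3,4,5,6} D(Z)={1,2,3,4} D(U)={1,2,3,6}: X {2,3,4,5,6}->{2,3,4,5}; U {1,2,3,6}->{3,6}
So after constraint 1: D(U)={3,6}, size = 2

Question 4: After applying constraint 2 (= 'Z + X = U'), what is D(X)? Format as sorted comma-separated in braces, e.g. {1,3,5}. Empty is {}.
Constraint 1 (X + Z = U) on D(X)={2,3,4,5,6} D(Z)={1,2,3,4} D(U)={1,2,3,6}: X {2,3,4,5,6}->{2,3,4,5}; U {1,2,3,6}->{3,6}
Constraint 2 (Z + X = U) on D(Z)={1,2,3,4} D(X)={2,3,4,5} D(U)={3,6}: no change
So after constraint 2: D(X) = {2,3,4,5}

Answer: {2,3,4,5}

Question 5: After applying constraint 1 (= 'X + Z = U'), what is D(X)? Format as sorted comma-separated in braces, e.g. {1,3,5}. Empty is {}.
Answer: {2,3,4,5}

Derivation:
Constraint 1 (X + Z = U) on D(X)={2,3,4,5,6} D(Z)={1,2,3,4} D(U)={1,2,3,6}: X {2,3,4,5,6}->{2,3,4,5}; U {1,2,3,6}->{3,6}
So after constraint 1: D(X) = {2,3,4,5}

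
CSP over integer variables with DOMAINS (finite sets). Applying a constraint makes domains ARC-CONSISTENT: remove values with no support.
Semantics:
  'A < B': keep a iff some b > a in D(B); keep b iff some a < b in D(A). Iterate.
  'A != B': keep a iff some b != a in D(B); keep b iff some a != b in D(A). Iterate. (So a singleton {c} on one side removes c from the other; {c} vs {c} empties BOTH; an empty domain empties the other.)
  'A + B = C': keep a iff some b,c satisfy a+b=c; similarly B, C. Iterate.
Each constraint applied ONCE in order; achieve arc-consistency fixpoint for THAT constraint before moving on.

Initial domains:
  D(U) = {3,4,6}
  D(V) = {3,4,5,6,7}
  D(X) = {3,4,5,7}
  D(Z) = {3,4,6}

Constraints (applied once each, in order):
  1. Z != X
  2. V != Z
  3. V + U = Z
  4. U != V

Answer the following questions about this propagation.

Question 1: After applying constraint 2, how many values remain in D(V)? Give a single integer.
Constraint 1 (Z != X) on D(Z)={3,4,6} D(X)={3,4,5,7}: no change
Constraint 2 (V != Z) on D(V)={3,4,5,6,7} D(Z)={3,4,6}: no change
So after constraint 2: D(V)={3,4,5,6,7}, size = 5

Answer: 5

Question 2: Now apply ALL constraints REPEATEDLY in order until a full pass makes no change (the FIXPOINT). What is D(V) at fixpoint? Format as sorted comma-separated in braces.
Answer: {}

Derivation:
pass 0 (initial): D(V)={3,4,5,6,7}
pass 1: U {3,4,6}->{}; V {3,4,5,6,7}->{}; Z {3,4,6}->{6}
pass 2: Z {6}->{}
pass 3: X {3,4,5,7}->{}
pass 4: no change
Fixpoint after 4 passes: D(V) = {}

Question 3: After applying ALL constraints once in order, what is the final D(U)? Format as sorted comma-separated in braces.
Constraint 1 (Z != X) on D(Z)={3,4,6} D(X)={3,4,5,7}: no change
Constraint 2 (V != Z) on D(V)={3,4,5,6,7} D(Z)={3,4,6}: no change
Constraint 3 (V + U = Z) on D(V)={3,4,5,6,7} D(U)={3,4,6} D(Z)={3,4,6}: V {3,4,5,6,7}->{3}; U {3,4,6}->{3}; Z {3,4,6}->{6}
Constraint 4 (U != V) on D(U)={3} D(V)={3}: U {3}->{}; V {3}->{}
So after all 4 constraints: D(U) = {}

Answer: {}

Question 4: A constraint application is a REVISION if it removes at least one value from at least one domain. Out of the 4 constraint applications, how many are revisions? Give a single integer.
Constraint 1 (Z != X) on D(Z)={3,4,6} D(X)={3,4,5,7}: no change => not a revision
Constraint 2 (V != Z) on D(V)={3,4,5,6,7} D(Z)={3,4,6}: no change => not a revision
Constraint 3 (V + U = Z) on D(V)={3,4,5,6,7} D(U)={3,4,6} D(Z)={3,4,6}: V {3,4,5,6,7}->{3}; U {3,4,6}->{3}; Z {3,4,6}->{6} => REVISION
Constraint 4 (U != V) on D(U)={3} D(V)={3}: U {3}->{}; V {3}->{} => REVISION
Total revisions = 2

Answer: 2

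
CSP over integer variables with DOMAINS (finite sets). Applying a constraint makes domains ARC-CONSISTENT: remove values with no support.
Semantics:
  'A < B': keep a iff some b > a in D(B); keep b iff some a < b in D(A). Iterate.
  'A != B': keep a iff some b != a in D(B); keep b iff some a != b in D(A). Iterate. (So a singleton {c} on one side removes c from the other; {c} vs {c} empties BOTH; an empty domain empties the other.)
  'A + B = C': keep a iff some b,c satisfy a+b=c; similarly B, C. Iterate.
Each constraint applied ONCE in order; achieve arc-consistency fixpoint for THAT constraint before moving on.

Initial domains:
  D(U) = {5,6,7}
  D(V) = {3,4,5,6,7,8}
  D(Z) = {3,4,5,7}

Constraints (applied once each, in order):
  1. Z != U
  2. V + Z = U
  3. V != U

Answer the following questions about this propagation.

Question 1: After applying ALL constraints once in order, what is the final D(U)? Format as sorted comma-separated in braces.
Answer: {6,7}

Derivation:
Constraint 1 (Z != U) on D(Z)={3,4,5,7} D(U)={5,6,7}: no change
Constraint 2 (V + Z = U) on D(V)={3,4,5,6,7,8} D(Z)={3,4,5,7} D(U)={5,6,7}: V {3,4,5,6,7,8}->{3,4}; Z {3,4,5,7}->{3,4}; U {5,6,7}->{6,7}
Constraint 3 (V != U) on D(V)={3,4} D(U)={6,7}: no change
So after all 3 constraints: D(U) = {6,7}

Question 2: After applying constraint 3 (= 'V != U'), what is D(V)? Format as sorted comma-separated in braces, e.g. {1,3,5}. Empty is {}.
Constraint 1 (Z != U) on D(Z)={3,4,5,7} D(U)={5,6,7}: no change
Constraint 2 (V + Z = U) on D(V)={3,4,5,6,7,8} D(Z)={3,4,5,7} D(U)={5,6,7}: V {3,4,5,6,7,8}->{3,4}; Z {3,4,5,7}->{3,4}; U {5,6,7}->{6,7}
Constraint 3 (V != U) on D(V)={3,4} D(U)={6,7}: no change
So after constraint 3: D(V) = {3,4}

Answer: {3,4}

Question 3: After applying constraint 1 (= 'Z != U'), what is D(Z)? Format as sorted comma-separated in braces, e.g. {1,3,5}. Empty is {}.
Constraint 1 (Z != U) on D(Z)={3,4,5,7} D(U)={5,6,7}: no change
So after constraint 1: D(Z) = {3,4,5,7}

Answer: {3,4,5,7}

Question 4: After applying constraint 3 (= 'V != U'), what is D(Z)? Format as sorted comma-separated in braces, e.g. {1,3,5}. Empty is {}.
Constraint 1 (Z != U) on D(Z)={3,4,5,7} D(U)={5,6,7}: no change
Constraint 2 (V + Z = U) on D(V)={3,4,5,6,7,8} D(Z)={3,4,5,7} D(U)={5,6,7}: V {3,4,5,6,7,8}->{3,4}; Z {3,4,5,7}->{3,4}; U {5,6,7}->{6,7}
Constraint 3 (V != U) on D(V)={3,4} D(U)={6,7}: no change
So after constraint 3: D(Z) = {3,4}

Answer: {3,4}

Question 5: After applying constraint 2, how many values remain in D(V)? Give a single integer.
Answer: 2

Derivation:
Constraint 1 (Z != U) on D(Z)={3,4,5,7} D(U)={5,6,7}: no change
Constraint 2 (V + Z = U) on D(V)={3,4,5,6,7,8} D(Z)={3,4,5,7} D(U)={5,6,7}: V {3,4,5,6,7,8}->{3,4}; Z {3,4,5,7}->{3,4}; U {5,6,7}->{6,7}
So after constraint 2: D(V)={3,4}, size = 2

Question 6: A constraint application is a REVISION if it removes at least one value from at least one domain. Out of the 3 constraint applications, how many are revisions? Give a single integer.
Constraint 1 (Z != U) on D(Z)={3,4,5,7} D(U)={5,6,7}: no change => not a revision
Constraint 2 (V + Z = U) on D(V)={3,4,5,6,7,8} D(Z)={3,4,5,7} D(U)={5,6,7}: V {3,4,5,6,7,8}->{3,4}; Z {3,4,5,7}->{3,4}; U {5,6,7}->{6,7} => REVISION
Constraint 3 (V != U) on D(V)={3,4} D(U)={6,7}: no change => not a revision
Total revisions = 1

Answer: 1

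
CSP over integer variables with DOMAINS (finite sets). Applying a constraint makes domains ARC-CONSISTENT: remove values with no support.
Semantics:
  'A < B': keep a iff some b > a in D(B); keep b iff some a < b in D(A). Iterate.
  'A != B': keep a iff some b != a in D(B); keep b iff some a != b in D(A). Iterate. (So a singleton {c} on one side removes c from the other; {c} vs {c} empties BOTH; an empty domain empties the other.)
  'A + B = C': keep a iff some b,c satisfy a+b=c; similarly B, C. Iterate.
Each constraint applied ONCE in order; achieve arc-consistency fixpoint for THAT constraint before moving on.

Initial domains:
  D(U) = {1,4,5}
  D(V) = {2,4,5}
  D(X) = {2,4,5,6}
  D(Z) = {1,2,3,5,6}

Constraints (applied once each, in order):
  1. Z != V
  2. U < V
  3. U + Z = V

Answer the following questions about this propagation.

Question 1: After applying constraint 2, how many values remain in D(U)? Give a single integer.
Constraint 1 (Z != V) on D(Z)={1,2,3,5,6} D(V)={2,4,5}: no change
Constraint 2 (U < V) on D(U)={1,4,5} D(V)={2,4,5}: U {1,4,5}->{1,4}
So after constraint 2: D(U)={1,4}, size = 2

Answer: 2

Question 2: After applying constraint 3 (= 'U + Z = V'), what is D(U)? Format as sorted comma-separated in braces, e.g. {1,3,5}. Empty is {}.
Answer: {1,4}

Derivation:
Constraint 1 (Z != V) on D(Z)={1,2,3,5,6} D(V)={2,4,5}: no change
Constraint 2 (U < V) on D(U)={1,4,5} D(V)={2,4,5}: U {1,4,5}->{1,4}
Constraint 3 (U + Z = V) on D(U)={1,4} D(Z)={1,2,3,5,6} D(V)={2,4,5}: Z {1,2,3,5,6}->{1,3}
So after constraint 3: D(U) = {1,4}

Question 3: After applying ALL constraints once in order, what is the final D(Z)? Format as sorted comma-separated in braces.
Constraint 1 (Z != V) on D(Z)={1,2,3,5,6} D(V)={2,4,5}: no change
Constraint 2 (U < V) on D(U)={1,4,5} D(V)={2,4,5}: U {1,4,5}->{1,4}
Constraint 3 (U + Z = V) on D(U)={1,4} D(Z)={1,2,3,5,6} D(V)={2,4,5}: Z {1,2,3,5,6}->{1,3}
So after all 3 constraints: D(Z) = {1,3}

Answer: {1,3}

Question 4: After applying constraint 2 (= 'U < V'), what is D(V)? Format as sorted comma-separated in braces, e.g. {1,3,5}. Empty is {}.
Answer: {2,4,5}

Derivation:
Constraint 1 (Z != V) on D(Z)={1,2,3,5,6} D(V)={2,4,5}: no change
Constraint 2 (U < V) on D(U)={1,4,5} D(V)={2,4,5}: U {1,4,5}->{1,4}
So after constraint 2: D(V) = {2,4,5}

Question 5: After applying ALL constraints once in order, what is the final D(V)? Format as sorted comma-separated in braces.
Answer: {2,4,5}

Derivation:
Constraint 1 (Z != V) on D(Z)={1,2,3,5,6} D(V)={2,4,5}: no change
Constraint 2 (U < V) on D(U)={1,4,5} D(V)={2,4,5}: U {1,4,5}->{1,4}
Constraint 3 (U + Z = V) on D(U)={1,4} D(Z)={1,2,3,5,6} D(V)={2,4,5}: Z {1,2,3,5,6}->{1,3}
So after all 3 constraints: D(V) = {2,4,5}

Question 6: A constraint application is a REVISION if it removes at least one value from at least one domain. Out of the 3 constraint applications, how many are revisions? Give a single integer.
Constraint 1 (Z != V) on D(Z)={1,2,3,5,6} D(V)={2,4,5}: no change => not a revision
Constraint 2 (U < V) on D(U)={1,4,5} D(V)={2,4,5}: U {1,4,5}->{1,4} => REVISION
Constraint 3 (U + Z = V) on D(U)={1,4} D(Z)={1,2,3,5,6} D(V)={2,4,5}: Z {1,2,3,5,6}->{1,3} => REVISION
Total revisions = 2

Answer: 2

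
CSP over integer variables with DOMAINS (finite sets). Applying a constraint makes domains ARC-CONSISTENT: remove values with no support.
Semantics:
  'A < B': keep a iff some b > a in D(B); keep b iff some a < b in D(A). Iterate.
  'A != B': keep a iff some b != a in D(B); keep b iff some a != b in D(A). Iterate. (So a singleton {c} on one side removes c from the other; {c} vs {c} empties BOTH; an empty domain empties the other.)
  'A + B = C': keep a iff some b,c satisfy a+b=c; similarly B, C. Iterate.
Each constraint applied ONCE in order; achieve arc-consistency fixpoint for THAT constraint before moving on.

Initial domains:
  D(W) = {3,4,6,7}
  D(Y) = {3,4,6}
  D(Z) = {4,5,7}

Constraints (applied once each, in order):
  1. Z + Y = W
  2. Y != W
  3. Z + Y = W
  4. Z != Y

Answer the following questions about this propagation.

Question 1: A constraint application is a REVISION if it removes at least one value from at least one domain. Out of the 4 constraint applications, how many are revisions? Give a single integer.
Constraint 1 (Z + Y = W) on D(Z)={4,5,7} D(Y)={3,4,6} D(W)={3,4,6,7}: Z {4,5,7}->{4}; Y {3,4,6}->{3}; W {3,4,6,7}->{7} => REVISION
Constraint 2 (Y != W) on D(Y)={3} D(W)={7}: no change => not a revision
Constraint 3 (Z + Y = W) on D(Z)={4} D(Y)={3} D(W)={7}: no change => not a revision
Constraint 4 (Z != Y) on D(Z)={4} D(Y)={3}: no change => not a revision
Total revisions = 1

Answer: 1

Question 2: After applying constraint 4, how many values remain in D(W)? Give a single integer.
Answer: 1

Derivation:
Constraint 1 (Z + Y = W) on D(Z)={4,5,7} D(Y)={3,4,6} D(W)={3,4,6,7}: Z {4,5,7}->{4}; Y {3,4,6}->{3}; W {3,4,6,7}->{7}
Constraint 2 (Y != W) on D(Y)={3} D(W)={7}: no change
Constraint 3 (Z + Y = W) on D(Z)={4} D(Y)={3} D(W)={7}: no change
Constraint 4 (Z != Y) on D(Z)={4} D(Y)={3}: no change
So after constraint 4: D(W)={7}, size = 1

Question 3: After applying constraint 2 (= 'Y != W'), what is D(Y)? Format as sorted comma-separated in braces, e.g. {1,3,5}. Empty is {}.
Answer: {3}

Derivation:
Constraint 1 (Z + Y = W) on D(Z)={4,5,7} D(Y)={3,4,6} D(W)={3,4,6,7}: Z {4,5,7}->{4}; Y {3,4,6}->{3}; W {3,4,6,7}->{7}
Constraint 2 (Y != W) on D(Y)={3} D(W)={7}: no change
So after constraint 2: D(Y) = {3}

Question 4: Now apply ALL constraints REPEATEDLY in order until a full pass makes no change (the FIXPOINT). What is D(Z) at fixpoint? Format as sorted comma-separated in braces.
Answer: {4}

Derivation:
pass 0 (initial): D(Z)={4,5,7}
pass 1: W {3,4,6,7}->{7}; Y {3,4,6}->{3}; Z {4,5,7}->{4}
pass 2: no change
Fixpoint after 2 passes: D(Z) = {4}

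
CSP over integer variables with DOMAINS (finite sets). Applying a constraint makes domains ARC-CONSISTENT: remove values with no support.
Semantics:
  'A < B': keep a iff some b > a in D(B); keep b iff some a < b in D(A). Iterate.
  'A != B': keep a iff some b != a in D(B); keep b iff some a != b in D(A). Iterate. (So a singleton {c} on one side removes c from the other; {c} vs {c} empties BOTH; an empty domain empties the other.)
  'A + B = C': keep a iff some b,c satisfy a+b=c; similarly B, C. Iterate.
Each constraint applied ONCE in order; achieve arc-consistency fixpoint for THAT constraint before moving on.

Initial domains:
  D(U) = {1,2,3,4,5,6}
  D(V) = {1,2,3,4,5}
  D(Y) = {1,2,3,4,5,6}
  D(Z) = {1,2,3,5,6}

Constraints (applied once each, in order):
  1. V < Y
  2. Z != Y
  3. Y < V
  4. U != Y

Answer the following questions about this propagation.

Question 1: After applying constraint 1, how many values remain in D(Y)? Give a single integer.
Answer: 5

Derivation:
Constraint 1 (V < Y) on D(V)={1,2,3,4,5} D(Y)={1,2,3,4,5,6}: Y {1,2,3,4,5,6}->{2,3,4,5,6}
So after constraint 1: D(Y)={2,3,4,5,6}, size = 5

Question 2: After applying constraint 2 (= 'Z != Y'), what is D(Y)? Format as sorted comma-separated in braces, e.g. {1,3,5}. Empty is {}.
Answer: {2,3,4,5,6}

Derivation:
Constraint 1 (V < Y) on D(V)={1,2,3,4,5} D(Y)={1,2,3,4,5,6}: Y {1,2,3,4,5,6}->{2,3,4,5,6}
Constraint 2 (Z != Y) on D(Z)={1,2,3,5,6} D(Y)={2,3,4,5,6}: no change
So after constraint 2: D(Y) = {2,3,4,5,6}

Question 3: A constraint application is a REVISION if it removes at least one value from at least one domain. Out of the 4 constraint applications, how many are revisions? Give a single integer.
Answer: 2

Derivation:
Constraint 1 (V < Y) on D(V)={1,2,3,4,5} D(Y)={1,2,3,4,5,6}: Y {1,2,3,4,5,6}->{2,3,4,5,6} => REVISION
Constraint 2 (Z != Y) on D(Z)={1,2,3,5,6} D(Y)={2,3,4,5,6}: no change => not a revision
Constraint 3 (Y < V) on D(Y)={2,3,4,5,6} D(V)={1,2,3,4,5}: Y {2,3,4,5,6}->{2,3,4}; V {1,2,3,4,5}->{3,4,5} => REVISION
Constraint 4 (U != Y) on D(U)={1,2,3,4,5,6} D(Y)={2,3,4}: no change => not a revision
Total revisions = 2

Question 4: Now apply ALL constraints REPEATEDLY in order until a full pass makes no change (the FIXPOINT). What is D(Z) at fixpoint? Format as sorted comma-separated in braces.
pass 0 (initial): D(Z)={1,2,3,5,6}
pass 1: V {1,2,3,4,5}->{3,4,5}; Y {1,2,3,4,5,6}->{2,3,4}
pass 2: U {1,2,3,4,5,6}->{}; V {3,4,5}->{}; Y {2,3,4}->{}
pass 3: Z {1,2,3,5,6}->{}
pass 4: no change
Fixpoint after 4 passes: D(Z) = {}

Answer: {}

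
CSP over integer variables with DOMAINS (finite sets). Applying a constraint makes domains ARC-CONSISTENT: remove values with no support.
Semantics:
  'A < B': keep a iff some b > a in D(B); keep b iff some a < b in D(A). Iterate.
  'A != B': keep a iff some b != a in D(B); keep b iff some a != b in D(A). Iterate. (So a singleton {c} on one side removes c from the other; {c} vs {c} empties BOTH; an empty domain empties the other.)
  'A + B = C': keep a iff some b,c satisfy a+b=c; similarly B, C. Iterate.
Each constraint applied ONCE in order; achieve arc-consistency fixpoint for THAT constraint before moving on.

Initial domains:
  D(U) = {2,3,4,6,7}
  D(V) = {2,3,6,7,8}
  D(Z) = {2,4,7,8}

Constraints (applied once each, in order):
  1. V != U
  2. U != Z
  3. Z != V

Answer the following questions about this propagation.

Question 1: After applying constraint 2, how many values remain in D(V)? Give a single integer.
Answer: 5

Derivation:
Constraint 1 (V != U) on D(V)={2,3,6,7,8} D(U)={2,3,4,6,7}: no change
Constraint 2 (U != Z) on D(U)={2,3,4,6,7} D(Z)={2,4,7,8}: no change
So after constraint 2: D(V)={2,3,6,7,8}, size = 5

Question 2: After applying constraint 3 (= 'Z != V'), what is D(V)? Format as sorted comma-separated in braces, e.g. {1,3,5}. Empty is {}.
Constraint 1 (V != U) on D(V)={2,3,6,7,8} D(U)={2,3,4,6,7}: no change
Constraint 2 (U != Z) on D(U)={2,3,4,6,7} D(Z)={2,4,7,8}: no change
Constraint 3 (Z != V) on D(Z)={2,4,7,8} D(V)={2,3,6,7,8}: no change
So after constraint 3: D(V) = {2,3,6,7,8}

Answer: {2,3,6,7,8}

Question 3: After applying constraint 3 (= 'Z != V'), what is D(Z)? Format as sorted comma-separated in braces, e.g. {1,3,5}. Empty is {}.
Constraint 1 (V != U) on D(V)={2,3,6,7,8} D(U)={2,3,4,6,7}: no change
Constraint 2 (U != Z) on D(U)={2,3,4,6,7} D(Z)={2,4,7,8}: no change
Constraint 3 (Z != V) on D(Z)={2,4,7,8} D(V)={2,3,6,7,8}: no change
So after constraint 3: D(Z) = {2,4,7,8}

Answer: {2,4,7,8}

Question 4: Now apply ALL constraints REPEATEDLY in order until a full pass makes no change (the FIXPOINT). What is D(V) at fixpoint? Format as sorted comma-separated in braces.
Answer: {2,3,6,7,8}

Derivation:
pass 0 (initial): D(V)={2,3,6,7,8}
pass 1: no change
Fixpoint after 1 passes: D(V) = {2,3,6,7,8}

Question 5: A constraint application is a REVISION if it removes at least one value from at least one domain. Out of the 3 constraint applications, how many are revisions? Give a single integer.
Constraint 1 (V != U) on D(V)={2,3,6,7,8} D(U)={2,3,4,6,7}: no change => not a revision
Constraint 2 (U != Z) on D(U)={2,3,4,6,7} D(Z)={2,4,7,8}: no change => not a revision
Constraint 3 (Z != V) on D(Z)={2,4,7,8} D(V)={2,3,6,7,8}: no change => not a revision
Total revisions = 0

Answer: 0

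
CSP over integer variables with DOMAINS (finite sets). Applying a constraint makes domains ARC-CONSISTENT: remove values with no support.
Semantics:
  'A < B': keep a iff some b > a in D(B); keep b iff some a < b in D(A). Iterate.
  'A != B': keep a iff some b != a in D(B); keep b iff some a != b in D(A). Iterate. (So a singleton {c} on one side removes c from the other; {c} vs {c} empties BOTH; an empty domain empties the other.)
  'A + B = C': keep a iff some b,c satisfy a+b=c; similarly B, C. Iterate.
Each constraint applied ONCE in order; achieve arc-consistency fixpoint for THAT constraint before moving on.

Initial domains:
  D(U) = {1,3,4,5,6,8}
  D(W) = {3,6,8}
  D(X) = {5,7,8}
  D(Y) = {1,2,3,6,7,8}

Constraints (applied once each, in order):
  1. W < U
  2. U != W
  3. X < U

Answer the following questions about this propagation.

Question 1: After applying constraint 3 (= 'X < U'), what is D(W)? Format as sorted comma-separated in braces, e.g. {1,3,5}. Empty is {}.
Constraint 1 (W < U) on D(W)={3,6,8} D(U)={1,3,4,5,6,8}: W {3,6,8}->{3,6}; U {1,3,4,5,6,8}->{4,5,6,8}
Constraint 2 (U != W) on D(U)={4,5,6,8} D(W)={3,6}: no change
Constraint 3 (X < U) on D(X)={5,7,8} D(U)={4,5,6,8}: X {5,7,8}->{5,7}; U {4,5,6,8}->{6,8}
So after constraint 3: D(W) = {3,6}

Answer: {3,6}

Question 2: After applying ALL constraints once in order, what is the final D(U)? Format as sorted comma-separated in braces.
Answer: {6,8}

Derivation:
Constraint 1 (W < U) on D(W)={3,6,8} D(U)={1,3,4,5,6,8}: W {3,6,8}->{3,6}; U {1,3,4,5,6,8}->{4,5,6,8}
Constraint 2 (U != W) on D(U)={4,5,6,8} D(W)={3,6}: no change
Constraint 3 (X < U) on D(X)={5,7,8} D(U)={4,5,6,8}: X {5,7,8}->{5,7}; U {4,5,6,8}->{6,8}
So after all 3 constraints: D(U) = {6,8}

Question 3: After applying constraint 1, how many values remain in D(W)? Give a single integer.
Answer: 2

Derivation:
Constraint 1 (W < U) on D(W)={3,6,8} D(U)={1,3,4,5,6,8}: W {3,6,8}->{3,6}; U {1,3,4,5,6,8}->{4,5,6,8}
So after constraint 1: D(W)={3,6}, size = 2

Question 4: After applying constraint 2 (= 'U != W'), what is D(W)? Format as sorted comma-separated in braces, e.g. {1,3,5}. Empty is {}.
Constraint 1 (W < U) on D(W)={3,6,8} D(U)={1,3,4,5,6,8}: W {3,6,8}->{3,6}; U {1,3,4,5,6,8}->{4,5,6,8}
Constraint 2 (U != W) on D(U)={4,5,6,8} D(W)={3,6}: no change
So after constraint 2: D(W) = {3,6}

Answer: {3,6}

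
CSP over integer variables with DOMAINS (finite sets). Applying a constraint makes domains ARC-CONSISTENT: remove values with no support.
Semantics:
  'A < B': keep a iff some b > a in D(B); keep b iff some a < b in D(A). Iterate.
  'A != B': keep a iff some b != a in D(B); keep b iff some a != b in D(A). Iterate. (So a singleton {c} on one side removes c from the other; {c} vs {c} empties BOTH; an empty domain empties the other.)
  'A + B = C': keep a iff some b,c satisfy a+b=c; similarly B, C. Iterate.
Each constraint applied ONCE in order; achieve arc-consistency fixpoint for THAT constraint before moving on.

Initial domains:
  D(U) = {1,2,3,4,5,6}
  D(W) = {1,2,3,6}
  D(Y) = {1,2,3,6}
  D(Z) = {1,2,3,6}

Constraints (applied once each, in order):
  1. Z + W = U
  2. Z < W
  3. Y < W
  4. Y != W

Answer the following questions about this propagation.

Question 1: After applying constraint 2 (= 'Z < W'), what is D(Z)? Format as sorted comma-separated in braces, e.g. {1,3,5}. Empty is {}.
Answer: {1,2}

Derivation:
Constraint 1 (Z + W = U) on D(Z)={1,2,3,6} D(W)={1,2,3,6} D(U)={1,2,3,4,5,6}: Z {1,2,3,6}->{1,2,3}; W {1,2,3,6}->{1,2,3}; U {1,2,3,4,5,6}->{2,3,4,5,6}
Constraint 2 (Z < W) on D(Z)={1,2,3} D(W)={1,2,3}: Z {1,2,3}->{1,2}; W {1,2,3}->{2,3}
So after constraint 2: D(Z) = {1,2}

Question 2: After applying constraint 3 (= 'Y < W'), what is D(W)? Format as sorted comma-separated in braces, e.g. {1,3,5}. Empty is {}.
Answer: {2,3}

Derivation:
Constraint 1 (Z + W = U) on D(Z)={1,2,3,6} D(W)={1,2,3,6} D(U)={1,2,3,4,5,6}: Z {1,2,3,6}->{1,2,3}; W {1,2,3,6}->{1,2,3}; U {1,2,3,4,5,6}->{2,3,4,5,6}
Constraint 2 (Z < W) on D(Z)={1,2,3} D(W)={1,2,3}: Z {1,2,3}->{1,2}; W {1,2,3}->{2,3}
Constraint 3 (Y < W) on D(Y)={1,2,3,6} D(W)={2,3}: Y {1,2,3,6}->{1,2}
So after constraint 3: D(W) = {2,3}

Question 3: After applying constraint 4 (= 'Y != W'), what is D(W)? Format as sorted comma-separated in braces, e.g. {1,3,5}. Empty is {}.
Answer: {2,3}

Derivation:
Constraint 1 (Z + W = U) on D(Z)={1,2,3,6} D(W)={1,2,3,6} D(U)={1,2,3,4,5,6}: Z {1,2,3,6}->{1,2,3}; W {1,2,3,6}->{1,2,3}; U {1,2,3,4,5,6}->{2,3,4,5,6}
Constraint 2 (Z < W) on D(Z)={1,2,3} D(W)={1,2,3}: Z {1,2,3}->{1,2}; W {1,2,3}->{2,3}
Constraint 3 (Y < W) on D(Y)={1,2,3,6} D(W)={2,3}: Y {1,2,3,6}->{1,2}
Constraint 4 (Y != W) on D(Y)={1,2} D(W)={2,3}: no change
So after constraint 4: D(W) = {2,3}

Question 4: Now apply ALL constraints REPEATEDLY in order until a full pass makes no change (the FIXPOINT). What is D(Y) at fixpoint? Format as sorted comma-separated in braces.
pass 0 (initial): D(Y)={1,2,3,6}
pass 1: U {1,2,3,4,5,6}->{2,3,4,5,6}; W {1,2,3,6}->{2,3}; Y {1,2,3,6}->{1,2}; Z {1,2,3,6}->{1,2}
pass 2: U {2,3,4,5,6}->{3,4,5}
pass 3: no change
Fixpoint after 3 passes: D(Y) = {1,2}

Answer: {1,2}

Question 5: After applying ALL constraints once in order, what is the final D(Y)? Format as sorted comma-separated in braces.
Answer: {1,2}

Derivation:
Constraint 1 (Z + W = U) on D(Z)={1,2,3,6} D(W)={1,2,3,6} D(U)={1,2,3,4,5,6}: Z {1,2,3,6}->{1,2,3}; W {1,2,3,6}->{1,2,3}; U {1,2,3,4,5,6}->{2,3,4,5,6}
Constraint 2 (Z < W) on D(Z)={1,2,3} D(W)={1,2,3}: Z {1,2,3}->{1,2}; W {1,2,3}->{2,3}
Constraint 3 (Y < W) on D(Y)={1,2,3,6} D(W)={2,3}: Y {1,2,3,6}->{1,2}
Constraint 4 (Y != W) on D(Y)={1,2} D(W)={2,3}: no change
So after all 4 constraints: D(Y) = {1,2}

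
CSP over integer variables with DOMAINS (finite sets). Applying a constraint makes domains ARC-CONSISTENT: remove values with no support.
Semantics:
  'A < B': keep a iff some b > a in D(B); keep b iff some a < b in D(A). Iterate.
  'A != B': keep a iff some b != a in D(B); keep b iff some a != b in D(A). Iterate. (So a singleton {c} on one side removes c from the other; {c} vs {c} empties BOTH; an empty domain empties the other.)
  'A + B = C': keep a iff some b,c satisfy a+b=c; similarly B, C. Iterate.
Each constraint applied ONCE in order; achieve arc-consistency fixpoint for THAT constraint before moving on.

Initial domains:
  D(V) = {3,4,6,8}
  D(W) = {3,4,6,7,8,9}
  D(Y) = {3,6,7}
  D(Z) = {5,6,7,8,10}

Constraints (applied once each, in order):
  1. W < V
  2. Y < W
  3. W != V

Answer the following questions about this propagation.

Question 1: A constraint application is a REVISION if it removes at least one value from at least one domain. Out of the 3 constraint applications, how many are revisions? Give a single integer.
Answer: 2

Derivation:
Constraint 1 (W < V) on D(W)={3,4,6,7,8,9} D(V)={3,4,6,8}: W {3,4,6,7,8,9}->{3,4,6,7}; V {3,4,6,8}->{4,6,8} => REVISION
Constraint 2 (Y < W) on D(Y)={3,6,7} D(W)={3,4,6,7}: Y {3,6,7}->{3,6}; W {3,4,6,7}->{4,6,7} => REVISION
Constraint 3 (W != V) on D(W)={4,6,7} D(V)={4,6,8}: no change => not a revision
Total revisions = 2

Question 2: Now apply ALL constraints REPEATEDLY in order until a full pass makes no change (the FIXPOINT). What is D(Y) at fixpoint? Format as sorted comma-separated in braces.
Answer: {3,6}

Derivation:
pass 0 (initial): D(Y)={3,6,7}
pass 1: V {3,4,6,8}->{4,6,8}; W {3,4,6,7,8,9}->{4,6,7}; Y {3,6,7}->{3,6}
pass 2: V {4,6,8}->{6,8}
pass 3: no change
Fixpoint after 3 passes: D(Y) = {3,6}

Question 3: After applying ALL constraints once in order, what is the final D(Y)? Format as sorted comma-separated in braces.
Constraint 1 (W < V) on D(W)={3,4,6,7,8,9} D(V)={3,4,6,8}: W {3,4,6,7,8,9}->{3,4,6,7}; V {3,4,6,8}->{4,6,8}
Constraint 2 (Y < W) on D(Y)={3,6,7} D(W)={3,4,6,7}: Y {3,6,7}->{3,6}; W {3,4,6,7}->{4,6,7}
Constraint 3 (W != V) on D(W)={4,6,7} D(V)={4,6,8}: no change
So after all 3 constraints: D(Y) = {3,6}

Answer: {3,6}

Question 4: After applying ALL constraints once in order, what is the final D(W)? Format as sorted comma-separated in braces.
Answer: {4,6,7}

Derivation:
Constraint 1 (W < V) on D(W)={3,4,6,7,8,9} D(V)={3,4,6,8}: W {3,4,6,7,8,9}->{3,4,6,7}; V {3,4,6,8}->{4,6,8}
Constraint 2 (Y < W) on D(Y)={3,6,7} D(W)={3,4,6,7}: Y {3,6,7}->{3,6}; W {3,4,6,7}->{4,6,7}
Constraint 3 (W != V) on D(W)={4,6,7} D(V)={4,6,8}: no change
So after all 3 constraints: D(W) = {4,6,7}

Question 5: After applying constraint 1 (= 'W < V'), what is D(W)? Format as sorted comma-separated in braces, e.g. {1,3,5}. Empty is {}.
Answer: {3,4,6,7}

Derivation:
Constraint 1 (W < V) on D(W)={3,4,6,7,8,9} D(V)={3,4,6,8}: W {3,4,6,7,8,9}->{3,4,6,7}; V {3,4,6,8}->{4,6,8}
So after constraint 1: D(W) = {3,4,6,7}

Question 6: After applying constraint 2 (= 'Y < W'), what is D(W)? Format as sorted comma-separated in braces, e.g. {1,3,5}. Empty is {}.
Answer: {4,6,7}

Derivation:
Constraint 1 (W < V) on D(W)={3,4,6,7,8,9} D(V)={3,4,6,8}: W {3,4,6,7,8,9}->{3,4,6,7}; V {3,4,6,8}->{4,6,8}
Constraint 2 (Y < W) on D(Y)={3,6,7} D(W)={3,4,6,7}: Y {3,6,7}->{3,6}; W {3,4,6,7}->{4,6,7}
So after constraint 2: D(W) = {4,6,7}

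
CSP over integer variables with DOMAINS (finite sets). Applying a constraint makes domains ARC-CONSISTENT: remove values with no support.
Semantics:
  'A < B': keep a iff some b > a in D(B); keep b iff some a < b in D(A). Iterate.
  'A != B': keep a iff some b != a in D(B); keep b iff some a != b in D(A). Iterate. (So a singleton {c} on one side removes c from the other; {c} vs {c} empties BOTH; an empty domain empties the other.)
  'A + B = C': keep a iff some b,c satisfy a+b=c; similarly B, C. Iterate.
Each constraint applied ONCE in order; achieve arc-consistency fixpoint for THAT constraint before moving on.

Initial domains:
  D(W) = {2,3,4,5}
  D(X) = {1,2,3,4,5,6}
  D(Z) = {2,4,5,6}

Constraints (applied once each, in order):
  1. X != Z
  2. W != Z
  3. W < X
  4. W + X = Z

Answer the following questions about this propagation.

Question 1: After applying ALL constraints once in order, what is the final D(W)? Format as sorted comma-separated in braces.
Constraint 1 (X != Z) on D(X)={1,2,3,4,5,6} D(Z)={2,4,5,6}: no change
Constraint 2 (W != Z) on D(W)={2,3,4,5} D(Z)={2,4,5,6}: no change
Constraint 3 (W < X) on D(W)={2,3,4,5} D(X)={1,2,3,4,5,6}: X {1,2,3,4,5,6}->{3,4,5,6}
Constraint 4 (W + X = Z) on D(W)={2,3,4,5} D(X)={3,4,5,6} D(Z)={2,4,5,6}: W {2,3,4,5}->{2,3}; X {3,4,5,6}->{3,4}; Z {2,4,5,6}->{5,6}
So after all 4 constraints: D(W) = {2,3}

Answer: {2,3}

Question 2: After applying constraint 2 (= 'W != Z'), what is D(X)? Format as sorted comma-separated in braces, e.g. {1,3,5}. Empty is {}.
Answer: {1,2,3,4,5,6}

Derivation:
Constraint 1 (X != Z) on D(X)={1,2,3,4,5,6} D(Z)={2,4,5,6}: no change
Constraint 2 (W != Z) on D(W)={2,3,4,5} D(Z)={2,4,5,6}: no change
So after constraint 2: D(X) = {1,2,3,4,5,6}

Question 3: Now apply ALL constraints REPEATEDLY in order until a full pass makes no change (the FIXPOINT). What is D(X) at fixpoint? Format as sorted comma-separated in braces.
Answer: {3,4}

Derivation:
pass 0 (initial): D(X)={1,2,3,4,5,6}
pass 1: W {2,3,4,5}->{2,3}; X {1,2,3,4,5,6}->{3,4}; Z {2,4,5,6}->{5,6}
pass 2: no change
Fixpoint after 2 passes: D(X) = {3,4}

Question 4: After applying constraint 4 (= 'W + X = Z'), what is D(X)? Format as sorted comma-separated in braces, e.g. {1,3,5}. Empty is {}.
Constraint 1 (X != Z) on D(X)={1,2,3,4,5,6} D(Z)={2,4,5,6}: no change
Constraint 2 (W != Z) on D(W)={2,3,4,5} D(Z)={2,4,5,6}: no change
Constraint 3 (W < X) on D(W)={2,3,4,5} D(X)={1,2,3,4,5,6}: X {1,2,3,4,5,6}->{3,4,5,6}
Constraint 4 (W + X = Z) on D(W)={2,3,4,5} D(X)={3,4,5,6} D(Z)={2,4,5,6}: W {2,3,4,5}->{2,3}; X {3,4,5,6}->{3,4}; Z {2,4,5,6}->{5,6}
So after constraint 4: D(X) = {3,4}

Answer: {3,4}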